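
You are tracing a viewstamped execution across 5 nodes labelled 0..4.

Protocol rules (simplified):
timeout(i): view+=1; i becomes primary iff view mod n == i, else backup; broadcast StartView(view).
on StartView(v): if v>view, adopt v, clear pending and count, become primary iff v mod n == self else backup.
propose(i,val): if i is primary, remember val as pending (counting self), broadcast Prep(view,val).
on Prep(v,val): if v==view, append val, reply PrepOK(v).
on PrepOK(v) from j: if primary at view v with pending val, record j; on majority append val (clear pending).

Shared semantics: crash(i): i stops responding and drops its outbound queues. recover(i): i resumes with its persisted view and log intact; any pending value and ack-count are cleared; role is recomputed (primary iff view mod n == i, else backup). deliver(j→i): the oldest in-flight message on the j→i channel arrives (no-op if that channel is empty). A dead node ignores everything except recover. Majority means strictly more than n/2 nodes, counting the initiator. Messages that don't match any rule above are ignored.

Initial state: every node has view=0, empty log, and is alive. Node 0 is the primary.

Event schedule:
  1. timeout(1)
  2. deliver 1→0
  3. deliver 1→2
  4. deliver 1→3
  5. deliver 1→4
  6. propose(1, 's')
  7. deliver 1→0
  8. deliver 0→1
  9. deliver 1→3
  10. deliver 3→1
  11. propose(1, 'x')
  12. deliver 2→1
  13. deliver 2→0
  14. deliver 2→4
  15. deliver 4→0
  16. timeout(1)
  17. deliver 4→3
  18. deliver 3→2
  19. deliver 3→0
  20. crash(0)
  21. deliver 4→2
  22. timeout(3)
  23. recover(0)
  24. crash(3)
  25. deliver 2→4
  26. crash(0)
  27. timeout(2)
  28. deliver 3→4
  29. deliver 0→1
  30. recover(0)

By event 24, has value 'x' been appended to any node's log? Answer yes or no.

no

e1 timeout(1): 1[prim,v=1,-]
e2 deliver 1→0: 0[back,v=1,-]
e3 deliver 1→2: 2[back,v=1,-]
e4 deliver 1→3: 3[back,v=1,-]
e5 deliver 1→4: 4[back,v=1,-]
e6 propose(1,'s'): ·
e7 deliver 1→0: 0[back,v=1,s]
e8 deliver 0→1: ·
e9 deliver 1→3: 3[back,v=1,s]
e10 deliver 3→1: 1[prim,v=1,s]
e11 propose(1,'x'): ·
e12 deliver 2→1: ·
e13 deliver 2→0: ·
e14 deliver 2→4: ·
e15 deliver 4→0: ·
e16 timeout(1): 1[back,v=2,s]
e17 deliver 4→3: ·
e18 deliver 3→2: ·
e19 deliver 3→0: ·
e20 crash(0): 0[✗back,v=1,s]
e21 deliver 4→2: ·
e22 timeout(3): 3[back,v=2,s]
e23 recover(0): 0[back,v=1,s]
e24 crash(3): 3[✗back,v=2,s]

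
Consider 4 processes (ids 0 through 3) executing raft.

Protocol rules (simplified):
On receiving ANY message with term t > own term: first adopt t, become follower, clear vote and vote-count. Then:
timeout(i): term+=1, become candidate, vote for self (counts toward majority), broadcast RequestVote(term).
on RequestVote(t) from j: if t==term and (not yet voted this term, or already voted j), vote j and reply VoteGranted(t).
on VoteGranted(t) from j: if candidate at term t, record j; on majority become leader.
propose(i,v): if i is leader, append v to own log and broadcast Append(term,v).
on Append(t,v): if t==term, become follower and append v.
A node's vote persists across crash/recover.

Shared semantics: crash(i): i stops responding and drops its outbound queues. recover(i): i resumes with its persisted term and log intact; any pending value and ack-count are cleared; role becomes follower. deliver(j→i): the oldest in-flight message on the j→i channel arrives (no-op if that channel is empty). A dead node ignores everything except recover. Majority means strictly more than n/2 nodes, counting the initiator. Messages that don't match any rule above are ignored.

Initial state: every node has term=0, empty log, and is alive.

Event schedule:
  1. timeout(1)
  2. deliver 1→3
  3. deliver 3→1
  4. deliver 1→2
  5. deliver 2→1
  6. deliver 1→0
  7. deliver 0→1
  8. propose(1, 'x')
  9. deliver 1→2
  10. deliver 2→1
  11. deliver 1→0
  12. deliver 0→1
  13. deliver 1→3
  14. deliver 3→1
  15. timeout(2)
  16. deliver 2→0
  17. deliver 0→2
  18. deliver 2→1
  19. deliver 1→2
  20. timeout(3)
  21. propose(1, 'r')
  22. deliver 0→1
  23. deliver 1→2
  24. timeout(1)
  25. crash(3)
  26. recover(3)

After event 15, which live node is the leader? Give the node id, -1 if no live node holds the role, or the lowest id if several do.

1

e1 timeout(1): 1[cand,t=1,-]
e2 deliver 1→3: 3[foll,t=1,-]
e3 deliver 3→1: ·
e4 deliver 1→2: 2[foll,t=1,-]
e5 deliver 2→1: 1[lead,t=1,-]
e6 deliver 1→0: 0[foll,t=1,-]
e7 deliver 0→1: ·
e8 propose(1,'x'): 1[lead,t=1,x]
e9 deliver 1→2: 2[foll,t=1,x]
e10 deliver 2→1: ·
e11 deliver 1→0: 0[foll,t=1,x]
e12 deliver 0→1: ·
e13 deliver 1→3: 3[foll,t=1,x]
e14 deliver 3→1: ·
e15 timeout(2): 2[cand,t=2,x]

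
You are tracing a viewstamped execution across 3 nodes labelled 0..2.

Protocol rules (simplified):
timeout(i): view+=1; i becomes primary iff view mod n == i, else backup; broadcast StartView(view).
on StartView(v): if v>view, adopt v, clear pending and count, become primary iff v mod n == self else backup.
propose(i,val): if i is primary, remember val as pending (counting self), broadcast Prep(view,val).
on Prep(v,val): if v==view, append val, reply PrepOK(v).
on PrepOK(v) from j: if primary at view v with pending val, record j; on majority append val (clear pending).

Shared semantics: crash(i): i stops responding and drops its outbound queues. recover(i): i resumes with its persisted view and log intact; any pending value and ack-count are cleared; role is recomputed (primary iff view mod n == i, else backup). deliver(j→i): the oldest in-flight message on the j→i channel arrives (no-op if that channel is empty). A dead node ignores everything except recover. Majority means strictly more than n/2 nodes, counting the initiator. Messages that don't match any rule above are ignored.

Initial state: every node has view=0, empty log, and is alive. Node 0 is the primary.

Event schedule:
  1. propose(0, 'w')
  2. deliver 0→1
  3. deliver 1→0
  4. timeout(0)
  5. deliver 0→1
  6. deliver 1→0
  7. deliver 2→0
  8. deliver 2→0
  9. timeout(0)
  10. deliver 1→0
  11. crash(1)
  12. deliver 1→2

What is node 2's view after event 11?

e1 propose(0,'w'): ·
e2 deliver 0→1: 1[back,v=0,w]
e3 deliver 1→0: 0[prim,v=0,w]
e4 timeout(0): 0[back,v=1,w]
e5 deliver 0→1: 1[prim,v=1,w]
e6 deliver 1→0: ·
e7 deliver 2→0: ·
e8 deliver 2→0: ·
e9 timeout(0): 0[back,v=2,w]
e10 deliver 1→0: ·
e11 crash(1): 1[✗prim,v=1,w]

0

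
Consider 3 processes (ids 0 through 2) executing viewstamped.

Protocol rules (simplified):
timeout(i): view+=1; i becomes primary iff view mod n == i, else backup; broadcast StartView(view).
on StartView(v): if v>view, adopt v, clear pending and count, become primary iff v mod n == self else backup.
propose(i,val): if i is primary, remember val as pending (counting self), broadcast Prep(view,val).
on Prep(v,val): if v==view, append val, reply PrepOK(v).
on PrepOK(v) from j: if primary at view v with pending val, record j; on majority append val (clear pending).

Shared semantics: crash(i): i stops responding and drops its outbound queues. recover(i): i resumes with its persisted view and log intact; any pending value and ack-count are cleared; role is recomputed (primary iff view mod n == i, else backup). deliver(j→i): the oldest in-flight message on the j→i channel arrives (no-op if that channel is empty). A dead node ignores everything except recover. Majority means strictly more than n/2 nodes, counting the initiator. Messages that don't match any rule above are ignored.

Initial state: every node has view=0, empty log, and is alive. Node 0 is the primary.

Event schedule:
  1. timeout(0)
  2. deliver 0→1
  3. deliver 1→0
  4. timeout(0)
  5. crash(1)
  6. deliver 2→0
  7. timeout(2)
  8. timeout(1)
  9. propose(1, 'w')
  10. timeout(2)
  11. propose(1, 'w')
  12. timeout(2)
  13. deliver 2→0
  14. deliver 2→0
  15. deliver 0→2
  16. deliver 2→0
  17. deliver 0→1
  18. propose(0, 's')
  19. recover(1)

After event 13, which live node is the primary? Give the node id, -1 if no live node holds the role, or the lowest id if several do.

-1

1. timeout(0):  <0:back v1 ->
2. deliver 0→1:  <1:prim v1 ->
3. deliver 1→0:  nop
4. timeout(0):  <0:back v2 ->
5. crash(1):  <1:✗prim v1 ->
6. deliver 2→0:  nop
7. timeout(2):  <2:back v1 ->
8. timeout(1):  nop
9. propose(1,'w'):  nop
10. timeout(2):  <2:prim v2 ->
11. propose(1,'w'):  nop
12. timeout(2):  <2:back v3 ->
13. deliver 2→0:  nop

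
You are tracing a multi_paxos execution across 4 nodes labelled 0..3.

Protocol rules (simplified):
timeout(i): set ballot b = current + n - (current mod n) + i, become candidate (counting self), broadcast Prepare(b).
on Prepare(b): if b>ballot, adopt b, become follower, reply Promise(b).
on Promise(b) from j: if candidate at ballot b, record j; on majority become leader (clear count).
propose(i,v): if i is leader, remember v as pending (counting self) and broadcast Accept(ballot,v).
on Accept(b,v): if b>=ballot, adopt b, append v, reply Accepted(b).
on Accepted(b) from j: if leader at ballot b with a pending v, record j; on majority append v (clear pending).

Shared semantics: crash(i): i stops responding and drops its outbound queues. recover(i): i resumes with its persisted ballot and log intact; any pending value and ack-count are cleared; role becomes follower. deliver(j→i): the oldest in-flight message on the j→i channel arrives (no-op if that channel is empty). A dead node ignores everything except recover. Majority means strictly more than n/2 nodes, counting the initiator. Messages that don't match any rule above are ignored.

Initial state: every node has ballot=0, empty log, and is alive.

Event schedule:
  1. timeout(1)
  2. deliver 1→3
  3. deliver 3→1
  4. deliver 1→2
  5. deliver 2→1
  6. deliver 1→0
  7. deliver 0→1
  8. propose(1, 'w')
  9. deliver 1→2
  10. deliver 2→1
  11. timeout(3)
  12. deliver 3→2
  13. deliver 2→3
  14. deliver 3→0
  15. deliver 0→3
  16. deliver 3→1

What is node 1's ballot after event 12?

after 1 — timeout(1): n1:cand/b5/[-]
after 2 — deliver 1→3: n3:foll/b5/[-]
after 3 — deliver 3→1: ·
after 4 — deliver 1→2: n2:foll/b5/[-]
after 5 — deliver 2→1: n1:lead/b5/[-]
after 6 — deliver 1→0: n0:foll/b5/[-]
after 7 — deliver 0→1: ·
after 8 — propose(1,'w'): ·
after 9 — deliver 1→2: n2:foll/b5/[w]
after 10 — deliver 2→1: ·
after 11 — timeout(3): n3:cand/b11/[-]
after 12 — deliver 3→2: n2:foll/b11/[w]

5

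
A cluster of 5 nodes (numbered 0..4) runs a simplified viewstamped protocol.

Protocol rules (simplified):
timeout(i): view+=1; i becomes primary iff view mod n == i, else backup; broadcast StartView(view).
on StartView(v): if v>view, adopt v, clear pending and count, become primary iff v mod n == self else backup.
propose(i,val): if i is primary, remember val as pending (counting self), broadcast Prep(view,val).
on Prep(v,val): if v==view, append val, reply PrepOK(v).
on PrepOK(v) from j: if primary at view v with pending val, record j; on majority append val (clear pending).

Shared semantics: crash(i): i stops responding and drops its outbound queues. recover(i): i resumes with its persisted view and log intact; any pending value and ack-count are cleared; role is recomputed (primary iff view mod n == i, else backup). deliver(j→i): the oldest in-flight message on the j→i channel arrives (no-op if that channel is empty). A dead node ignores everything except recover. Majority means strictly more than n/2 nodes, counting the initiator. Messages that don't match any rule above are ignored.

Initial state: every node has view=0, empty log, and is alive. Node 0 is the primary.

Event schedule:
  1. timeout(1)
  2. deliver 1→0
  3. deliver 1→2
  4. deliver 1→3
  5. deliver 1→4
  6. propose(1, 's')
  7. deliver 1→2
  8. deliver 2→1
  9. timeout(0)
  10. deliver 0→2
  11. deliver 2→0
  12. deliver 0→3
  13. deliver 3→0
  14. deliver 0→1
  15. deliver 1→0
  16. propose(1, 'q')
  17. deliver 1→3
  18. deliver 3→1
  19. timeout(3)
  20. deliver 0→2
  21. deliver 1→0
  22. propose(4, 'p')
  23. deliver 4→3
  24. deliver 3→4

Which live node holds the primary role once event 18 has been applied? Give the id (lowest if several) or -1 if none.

2

step 1 timeout(1): 1={prim,v=1,log=-}
step 2 deliver 1→0: 0={back,v=1,log=-}
step 3 deliver 1→2: 2={back,v=1,log=-}
step 4 deliver 1→3: 3={back,v=1,log=-}
step 5 deliver 1→4: 4={back,v=1,log=-}
step 6 propose(1,'s'): —
step 7 deliver 1→2: 2={back,v=1,log=s}
step 8 deliver 2→1: —
step 9 timeout(0): 0={back,v=2,log=-}
step 10 deliver 0→2: 2={prim,v=2,log=s}
step 11 deliver 2→0: —
step 12 deliver 0→3: 3={back,v=2,log=-}
step 13 deliver 3→0: —
step 14 deliver 0→1: 1={back,v=2,log=-}
step 15 deliver 1→0: —
step 16 propose(1,'q'): —
step 17 deliver 1→3: —
step 18 deliver 3→1: —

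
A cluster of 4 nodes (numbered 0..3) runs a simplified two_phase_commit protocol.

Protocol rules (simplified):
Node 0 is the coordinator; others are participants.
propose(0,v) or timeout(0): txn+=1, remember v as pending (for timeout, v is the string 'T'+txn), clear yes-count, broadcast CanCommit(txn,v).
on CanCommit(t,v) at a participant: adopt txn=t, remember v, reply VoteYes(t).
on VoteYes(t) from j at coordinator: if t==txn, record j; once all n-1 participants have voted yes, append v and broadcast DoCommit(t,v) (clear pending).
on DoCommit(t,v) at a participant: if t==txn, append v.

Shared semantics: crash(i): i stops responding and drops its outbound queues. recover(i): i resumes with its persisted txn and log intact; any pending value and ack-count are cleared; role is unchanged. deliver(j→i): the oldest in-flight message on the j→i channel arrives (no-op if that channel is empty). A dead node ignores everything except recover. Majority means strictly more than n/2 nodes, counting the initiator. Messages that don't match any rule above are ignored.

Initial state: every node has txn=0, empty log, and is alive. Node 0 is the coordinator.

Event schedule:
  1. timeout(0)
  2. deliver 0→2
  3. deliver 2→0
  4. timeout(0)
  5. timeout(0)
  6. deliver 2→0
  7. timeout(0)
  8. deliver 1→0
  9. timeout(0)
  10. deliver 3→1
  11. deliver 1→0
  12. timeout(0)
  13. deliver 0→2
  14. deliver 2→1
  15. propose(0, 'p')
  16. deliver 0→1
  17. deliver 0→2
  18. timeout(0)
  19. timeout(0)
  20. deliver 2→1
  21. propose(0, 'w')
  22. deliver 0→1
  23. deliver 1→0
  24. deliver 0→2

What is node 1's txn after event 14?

after 1 — timeout(0): n0:coor/t1/[-]
after 2 — deliver 0→2: n2:part/t1/[-]
after 3 — deliver 2→0: ·
after 4 — timeout(0): n0:coor/t2/[-]
after 5 — timeout(0): n0:coor/t3/[-]
after 6 — deliver 2→0: ·
after 7 — timeout(0): n0:coor/t4/[-]
after 8 — deliver 1→0: ·
after 9 — timeout(0): n0:coor/t5/[-]
after 10 — deliver 3→1: ·
after 11 — deliver 1→0: ·
after 12 — timeout(0): n0:coor/t6/[-]
after 13 — deliver 0→2: n2:part/t2/[-]
after 14 — deliver 2→1: ·

0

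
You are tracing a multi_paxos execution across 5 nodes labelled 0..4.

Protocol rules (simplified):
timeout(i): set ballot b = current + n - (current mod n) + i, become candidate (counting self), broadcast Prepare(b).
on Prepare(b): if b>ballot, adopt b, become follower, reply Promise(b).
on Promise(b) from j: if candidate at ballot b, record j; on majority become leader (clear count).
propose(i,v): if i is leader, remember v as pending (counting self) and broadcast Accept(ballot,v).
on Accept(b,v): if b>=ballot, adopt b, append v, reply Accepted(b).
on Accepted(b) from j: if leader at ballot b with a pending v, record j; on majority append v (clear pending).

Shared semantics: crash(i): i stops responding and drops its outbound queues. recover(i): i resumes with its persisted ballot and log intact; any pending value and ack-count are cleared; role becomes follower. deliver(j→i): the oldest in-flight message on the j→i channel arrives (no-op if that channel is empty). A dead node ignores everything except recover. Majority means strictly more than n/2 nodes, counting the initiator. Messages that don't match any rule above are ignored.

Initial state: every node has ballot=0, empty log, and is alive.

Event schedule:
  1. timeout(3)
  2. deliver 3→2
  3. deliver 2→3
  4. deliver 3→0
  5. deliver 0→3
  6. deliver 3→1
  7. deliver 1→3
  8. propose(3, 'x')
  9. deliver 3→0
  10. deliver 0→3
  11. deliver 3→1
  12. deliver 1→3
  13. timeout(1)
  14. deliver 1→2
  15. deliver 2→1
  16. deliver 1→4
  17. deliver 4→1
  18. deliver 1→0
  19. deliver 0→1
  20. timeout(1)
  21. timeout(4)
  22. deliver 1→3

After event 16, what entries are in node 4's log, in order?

step 1 timeout(3): 3={cand,b=8,log=-}
step 2 deliver 3→2: 2={foll,b=8,log=-}
step 3 deliver 2→3: —
step 4 deliver 3→0: 0={foll,b=8,log=-}
step 5 deliver 0→3: 3={lead,b=8,log=-}
step 6 deliver 3→1: 1={foll,b=8,log=-}
step 7 deliver 1→3: —
step 8 propose(3,'x'): —
step 9 deliver 3→0: 0={foll,b=8,log=x}
step 10 deliver 0→3: —
step 11 deliver 3→1: 1={foll,b=8,log=x}
step 12 deliver 1→3: 3={lead,b=8,log=x}
step 13 timeout(1): 1={cand,b=11,log=x}
step 14 deliver 1→2: 2={foll,b=11,log=-}
step 15 deliver 2→1: —
step 16 deliver 1→4: 4={foll,b=11,log=-}

empty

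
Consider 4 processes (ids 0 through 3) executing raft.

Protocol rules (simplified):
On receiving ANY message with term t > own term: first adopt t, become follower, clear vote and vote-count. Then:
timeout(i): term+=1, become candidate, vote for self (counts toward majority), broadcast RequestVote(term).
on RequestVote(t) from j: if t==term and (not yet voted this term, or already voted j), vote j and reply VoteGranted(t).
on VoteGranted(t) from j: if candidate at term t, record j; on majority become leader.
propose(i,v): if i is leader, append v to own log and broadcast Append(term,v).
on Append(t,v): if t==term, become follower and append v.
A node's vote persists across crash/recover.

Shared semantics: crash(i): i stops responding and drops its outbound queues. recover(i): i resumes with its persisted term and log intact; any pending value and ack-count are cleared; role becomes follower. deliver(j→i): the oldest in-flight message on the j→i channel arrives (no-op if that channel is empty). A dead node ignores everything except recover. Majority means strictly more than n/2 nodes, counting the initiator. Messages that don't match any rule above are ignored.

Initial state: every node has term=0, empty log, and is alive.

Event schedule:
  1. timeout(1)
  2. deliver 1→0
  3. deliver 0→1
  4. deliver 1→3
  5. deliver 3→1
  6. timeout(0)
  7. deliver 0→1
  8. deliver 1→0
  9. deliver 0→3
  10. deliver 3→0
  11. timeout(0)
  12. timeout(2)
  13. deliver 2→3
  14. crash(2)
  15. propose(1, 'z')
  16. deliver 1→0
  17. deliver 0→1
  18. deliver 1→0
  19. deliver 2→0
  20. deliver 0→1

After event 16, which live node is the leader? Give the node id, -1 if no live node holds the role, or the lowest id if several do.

1. timeout(1):  <1:cand t1 ->
2. deliver 1→0:  <0:foll t1 ->
3. deliver 0→1:  nop
4. deliver 1→3:  <3:foll t1 ->
5. deliver 3→1:  <1:lead t1 ->
6. timeout(0):  <0:cand t2 ->
7. deliver 0→1:  <1:foll t2 ->
8. deliver 1→0:  nop
9. deliver 0→3:  <3:foll t2 ->
10. deliver 3→0:  <0:lead t2 ->
11. timeout(0):  <0:cand t3 ->
12. timeout(2):  <2:cand t1 ->
13. deliver 2→3:  nop
14. crash(2):  <2:✗cand t1 ->
15. propose(1,'z'):  nop
16. deliver 1→0:  nop

-1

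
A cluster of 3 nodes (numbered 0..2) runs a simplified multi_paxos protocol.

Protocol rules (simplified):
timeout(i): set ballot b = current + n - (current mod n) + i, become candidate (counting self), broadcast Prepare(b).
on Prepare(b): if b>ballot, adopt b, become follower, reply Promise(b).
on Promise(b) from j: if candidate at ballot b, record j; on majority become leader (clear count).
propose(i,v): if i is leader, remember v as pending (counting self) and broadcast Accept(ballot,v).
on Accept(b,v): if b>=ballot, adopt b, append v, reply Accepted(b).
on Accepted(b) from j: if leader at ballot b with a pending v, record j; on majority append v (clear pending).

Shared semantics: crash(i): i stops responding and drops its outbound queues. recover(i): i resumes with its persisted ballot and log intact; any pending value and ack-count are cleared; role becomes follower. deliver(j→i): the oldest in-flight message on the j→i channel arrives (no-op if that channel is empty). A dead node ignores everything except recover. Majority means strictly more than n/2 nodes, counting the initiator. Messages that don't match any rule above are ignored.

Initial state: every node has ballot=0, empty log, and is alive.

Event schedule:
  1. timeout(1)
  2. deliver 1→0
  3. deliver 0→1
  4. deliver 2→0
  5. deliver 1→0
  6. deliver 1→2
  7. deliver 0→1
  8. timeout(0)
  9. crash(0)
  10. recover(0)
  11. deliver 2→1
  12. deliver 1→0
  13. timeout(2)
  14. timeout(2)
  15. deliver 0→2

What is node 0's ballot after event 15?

after 1 — timeout(1): n1:cand/b4/[-]
after 2 — deliver 1→0: n0:foll/b4/[-]
after 3 — deliver 0→1: n1:lead/b4/[-]
after 4 — deliver 2→0: ·
after 5 — deliver 1→0: ·
after 6 — deliver 1→2: n2:foll/b4/[-]
after 7 — deliver 0→1: ·
after 8 — timeout(0): n0:cand/b6/[-]
after 9 — crash(0): n0:✗cand/b6/[-]
after 10 — recover(0): n0:foll/b6/[-]
after 11 — deliver 2→1: ·
after 12 — deliver 1→0: ·
after 13 — timeout(2): n2:cand/b8/[-]
after 14 — timeout(2): n2:cand/b11/[-]
after 15 — deliver 0→2: ·

6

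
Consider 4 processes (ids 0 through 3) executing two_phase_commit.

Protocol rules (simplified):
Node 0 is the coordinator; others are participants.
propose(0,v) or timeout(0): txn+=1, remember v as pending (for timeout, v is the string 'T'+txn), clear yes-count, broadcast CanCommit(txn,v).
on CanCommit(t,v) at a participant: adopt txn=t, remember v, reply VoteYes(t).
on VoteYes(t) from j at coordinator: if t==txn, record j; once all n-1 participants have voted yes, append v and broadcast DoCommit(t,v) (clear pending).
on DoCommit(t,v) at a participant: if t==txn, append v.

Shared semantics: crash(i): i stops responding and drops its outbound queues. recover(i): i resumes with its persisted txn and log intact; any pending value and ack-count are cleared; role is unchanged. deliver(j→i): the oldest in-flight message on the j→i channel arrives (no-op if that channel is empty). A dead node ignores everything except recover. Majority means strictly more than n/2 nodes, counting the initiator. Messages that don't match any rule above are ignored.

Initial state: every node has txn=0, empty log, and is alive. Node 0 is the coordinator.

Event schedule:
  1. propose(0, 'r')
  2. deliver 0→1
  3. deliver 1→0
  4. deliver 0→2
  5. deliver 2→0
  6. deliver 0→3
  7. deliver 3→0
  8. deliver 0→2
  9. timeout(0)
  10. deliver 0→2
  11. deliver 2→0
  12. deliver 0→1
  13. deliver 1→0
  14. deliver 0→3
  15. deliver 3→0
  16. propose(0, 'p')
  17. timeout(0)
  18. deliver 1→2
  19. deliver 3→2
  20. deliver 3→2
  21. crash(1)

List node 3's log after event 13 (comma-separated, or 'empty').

step 1 propose(0,'r'): 0={coor,t=1,log=-}
step 2 deliver 0→1: 1={part,t=1,log=-}
step 3 deliver 1→0: —
step 4 deliver 0→2: 2={part,t=1,log=-}
step 5 deliver 2→0: —
step 6 deliver 0→3: 3={part,t=1,log=-}
step 7 deliver 3→0: 0={coor,t=1,log=r}
step 8 deliver 0→2: 2={part,t=1,log=r}
step 9 timeout(0): 0={coor,t=2,log=r}
step 10 deliver 0→2: 2={part,t=2,log=r}
step 11 deliver 2→0: —
step 12 deliver 0→1: 1={part,t=1,log=r}
step 13 deliver 1→0: —

empty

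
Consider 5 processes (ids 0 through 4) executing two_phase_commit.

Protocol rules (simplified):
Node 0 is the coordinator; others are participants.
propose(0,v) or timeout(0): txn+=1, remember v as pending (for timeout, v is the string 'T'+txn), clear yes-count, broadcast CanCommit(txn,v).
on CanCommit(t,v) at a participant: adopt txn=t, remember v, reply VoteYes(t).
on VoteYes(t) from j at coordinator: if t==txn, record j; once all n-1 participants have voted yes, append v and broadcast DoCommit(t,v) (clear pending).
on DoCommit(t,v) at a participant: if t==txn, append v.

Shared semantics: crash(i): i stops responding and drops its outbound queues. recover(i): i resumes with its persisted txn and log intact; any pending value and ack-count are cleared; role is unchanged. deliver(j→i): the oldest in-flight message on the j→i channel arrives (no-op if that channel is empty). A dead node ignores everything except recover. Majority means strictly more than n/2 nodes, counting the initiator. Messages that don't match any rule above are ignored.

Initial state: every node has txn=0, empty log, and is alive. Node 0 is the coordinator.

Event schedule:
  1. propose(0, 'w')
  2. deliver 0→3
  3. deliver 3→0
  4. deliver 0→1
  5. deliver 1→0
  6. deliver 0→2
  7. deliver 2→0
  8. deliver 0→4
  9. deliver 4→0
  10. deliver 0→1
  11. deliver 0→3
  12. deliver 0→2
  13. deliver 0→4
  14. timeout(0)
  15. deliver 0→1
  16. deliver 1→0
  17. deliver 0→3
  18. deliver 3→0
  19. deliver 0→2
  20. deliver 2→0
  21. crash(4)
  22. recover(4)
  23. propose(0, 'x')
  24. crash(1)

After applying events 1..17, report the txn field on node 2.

1

step 1 propose(0,'w'): 0={coor,t=1,log=-}
step 2 deliver 0→3: 3={part,t=1,log=-}
step 3 deliver 3→0: —
step 4 deliver 0→1: 1={part,t=1,log=-}
step 5 deliver 1→0: —
step 6 deliver 0→2: 2={part,t=1,log=-}
step 7 deliver 2→0: —
step 8 deliver 0→4: 4={part,t=1,log=-}
step 9 deliver 4→0: 0={coor,t=1,log=w}
step 10 deliver 0→1: 1={part,t=1,log=w}
step 11 deliver 0→3: 3={part,t=1,log=w}
step 12 deliver 0→2: 2={part,t=1,log=w}
step 13 deliver 0→4: 4={part,t=1,log=w}
step 14 timeout(0): 0={coor,t=2,log=w}
step 15 deliver 0→1: 1={part,t=2,log=w}
step 16 deliver 1→0: —
step 17 deliver 0→3: 3={part,t=2,log=w}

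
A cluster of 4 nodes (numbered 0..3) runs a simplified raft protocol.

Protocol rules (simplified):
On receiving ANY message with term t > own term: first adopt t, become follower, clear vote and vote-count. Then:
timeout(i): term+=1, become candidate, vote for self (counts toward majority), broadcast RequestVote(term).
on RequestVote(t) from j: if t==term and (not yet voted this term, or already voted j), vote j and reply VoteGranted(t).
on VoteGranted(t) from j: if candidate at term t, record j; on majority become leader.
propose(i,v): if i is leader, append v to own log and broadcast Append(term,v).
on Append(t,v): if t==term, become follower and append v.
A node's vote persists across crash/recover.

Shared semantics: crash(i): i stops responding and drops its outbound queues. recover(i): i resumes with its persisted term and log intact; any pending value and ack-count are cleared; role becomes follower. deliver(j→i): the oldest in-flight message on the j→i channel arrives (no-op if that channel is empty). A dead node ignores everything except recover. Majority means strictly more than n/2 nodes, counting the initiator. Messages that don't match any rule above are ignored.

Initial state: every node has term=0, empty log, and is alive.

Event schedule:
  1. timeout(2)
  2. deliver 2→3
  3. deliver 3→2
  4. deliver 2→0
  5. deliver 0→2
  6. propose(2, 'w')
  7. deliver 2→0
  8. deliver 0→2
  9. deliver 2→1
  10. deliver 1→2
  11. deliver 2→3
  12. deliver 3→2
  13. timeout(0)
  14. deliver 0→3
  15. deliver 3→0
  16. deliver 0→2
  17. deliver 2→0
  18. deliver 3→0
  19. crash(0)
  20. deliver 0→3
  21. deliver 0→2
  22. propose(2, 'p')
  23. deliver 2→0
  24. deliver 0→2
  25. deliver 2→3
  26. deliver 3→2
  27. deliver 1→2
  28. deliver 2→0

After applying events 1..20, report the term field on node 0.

2

e1 timeout(2): 2[cand,t=1,-]
e2 deliver 2→3: 3[foll,t=1,-]
e3 deliver 3→2: ·
e4 deliver 2→0: 0[foll,t=1,-]
e5 deliver 0→2: 2[lead,t=1,-]
e6 propose(2,'w'): 2[lead,t=1,w]
e7 deliver 2→0: 0[foll,t=1,w]
e8 deliver 0→2: ·
e9 deliver 2→1: 1[foll,t=1,-]
e10 deliver 1→2: ·
e11 deliver 2→3: 3[foll,t=1,w]
e12 deliver 3→2: ·
e13 timeout(0): 0[cand,t=2,w]
e14 deliver 0→3: 3[foll,t=2,w]
e15 deliver 3→0: ·
e16 deliver 0→2: 2[foll,t=2,w]
e17 deliver 2→0: 0[lead,t=2,w]
e18 deliver 3→0: ·
e19 crash(0): 0[✗lead,t=2,w]
e20 deliver 0→3: ·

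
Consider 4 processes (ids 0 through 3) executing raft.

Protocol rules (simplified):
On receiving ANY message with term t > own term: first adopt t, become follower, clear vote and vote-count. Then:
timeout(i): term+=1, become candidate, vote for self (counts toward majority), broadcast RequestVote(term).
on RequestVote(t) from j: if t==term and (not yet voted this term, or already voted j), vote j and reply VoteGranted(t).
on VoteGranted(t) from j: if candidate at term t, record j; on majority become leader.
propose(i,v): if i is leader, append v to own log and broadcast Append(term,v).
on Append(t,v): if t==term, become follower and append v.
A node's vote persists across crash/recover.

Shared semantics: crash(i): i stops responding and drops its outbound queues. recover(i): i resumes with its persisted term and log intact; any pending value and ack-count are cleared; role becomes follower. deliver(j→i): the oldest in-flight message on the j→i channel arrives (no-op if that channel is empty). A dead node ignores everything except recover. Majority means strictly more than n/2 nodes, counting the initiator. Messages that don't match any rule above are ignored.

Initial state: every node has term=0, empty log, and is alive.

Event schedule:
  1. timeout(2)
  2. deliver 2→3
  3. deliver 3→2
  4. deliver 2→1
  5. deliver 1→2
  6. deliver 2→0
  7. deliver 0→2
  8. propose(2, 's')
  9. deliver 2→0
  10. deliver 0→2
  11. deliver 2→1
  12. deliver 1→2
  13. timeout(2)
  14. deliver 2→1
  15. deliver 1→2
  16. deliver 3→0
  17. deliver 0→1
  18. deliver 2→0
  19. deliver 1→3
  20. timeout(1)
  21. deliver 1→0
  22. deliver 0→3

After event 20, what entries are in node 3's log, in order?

e1 timeout(2): 2[cand,t=1,-]
e2 deliver 2→3: 3[foll,t=1,-]
e3 deliver 3→2: ·
e4 deliver 2→1: 1[foll,t=1,-]
e5 deliver 1→2: 2[lead,t=1,-]
e6 deliver 2→0: 0[foll,t=1,-]
e7 deliver 0→2: ·
e8 propose(2,'s'): 2[lead,t=1,s]
e9 deliver 2→0: 0[foll,t=1,s]
e10 deliver 0→2: ·
e11 deliver 2→1: 1[foll,t=1,s]
e12 deliver 1→2: ·
e13 timeout(2): 2[cand,t=2,s]
e14 deliver 2→1: 1[foll,t=2,s]
e15 deliver 1→2: ·
e16 deliver 3→0: ·
e17 deliver 0→1: ·
e18 deliver 2→0: 0[foll,t=2,s]
e19 deliver 1→3: ·
e20 timeout(1): 1[cand,t=3,s]

empty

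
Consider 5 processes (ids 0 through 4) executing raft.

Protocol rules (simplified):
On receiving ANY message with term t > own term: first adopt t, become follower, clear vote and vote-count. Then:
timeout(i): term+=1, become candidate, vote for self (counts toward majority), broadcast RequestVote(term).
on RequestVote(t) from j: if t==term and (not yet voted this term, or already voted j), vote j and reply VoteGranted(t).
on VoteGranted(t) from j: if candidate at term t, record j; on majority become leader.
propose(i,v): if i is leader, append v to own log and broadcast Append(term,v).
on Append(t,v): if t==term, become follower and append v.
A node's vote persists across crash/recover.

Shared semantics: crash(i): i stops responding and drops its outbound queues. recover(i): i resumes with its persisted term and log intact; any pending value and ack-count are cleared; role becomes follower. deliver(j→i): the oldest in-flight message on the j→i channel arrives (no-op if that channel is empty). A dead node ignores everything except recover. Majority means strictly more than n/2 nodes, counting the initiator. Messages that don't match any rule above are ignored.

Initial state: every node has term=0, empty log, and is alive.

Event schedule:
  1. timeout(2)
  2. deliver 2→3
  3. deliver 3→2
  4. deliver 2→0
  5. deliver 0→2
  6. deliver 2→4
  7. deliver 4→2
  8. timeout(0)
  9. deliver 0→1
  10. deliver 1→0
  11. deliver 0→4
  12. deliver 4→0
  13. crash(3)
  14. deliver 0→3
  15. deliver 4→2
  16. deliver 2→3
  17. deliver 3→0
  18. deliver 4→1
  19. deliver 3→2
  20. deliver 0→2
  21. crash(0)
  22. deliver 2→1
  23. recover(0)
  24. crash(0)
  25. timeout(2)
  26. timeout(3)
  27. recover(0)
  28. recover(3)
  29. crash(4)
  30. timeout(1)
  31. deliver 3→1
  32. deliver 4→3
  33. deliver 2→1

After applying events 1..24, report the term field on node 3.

step 1 timeout(2): 2={cand,t=1,log=-}
step 2 deliver 2→3: 3={foll,t=1,log=-}
step 3 deliver 3→2: —
step 4 deliver 2→0: 0={foll,t=1,log=-}
step 5 deliver 0→2: 2={lead,t=1,log=-}
step 6 deliver 2→4: 4={foll,t=1,log=-}
step 7 deliver 4→2: —
step 8 timeout(0): 0={cand,t=2,log=-}
step 9 deliver 0→1: 1={foll,t=2,log=-}
step 10 deliver 1→0: —
step 11 deliver 0→4: 4={foll,t=2,log=-}
step 12 deliver 4→0: 0={lead,t=2,log=-}
step 13 crash(3): 3={✗foll,t=1,log=-}
step 14 deliver 0→3: —
step 15 deliver 4→2: —
step 16 deliver 2→3: —
step 17 deliver 3→0: —
step 18 deliver 4→1: —
step 19 deliver 3→2: —
step 20 deliver 0→2: 2={foll,t=2,log=-}
step 21 crash(0): 0={✗lead,t=2,log=-}
step 22 deliver 2→1: —
step 23 recover(0): 0={foll,t=2,log=-}
step 24 crash(0): 0={✗foll,t=2,log=-}

1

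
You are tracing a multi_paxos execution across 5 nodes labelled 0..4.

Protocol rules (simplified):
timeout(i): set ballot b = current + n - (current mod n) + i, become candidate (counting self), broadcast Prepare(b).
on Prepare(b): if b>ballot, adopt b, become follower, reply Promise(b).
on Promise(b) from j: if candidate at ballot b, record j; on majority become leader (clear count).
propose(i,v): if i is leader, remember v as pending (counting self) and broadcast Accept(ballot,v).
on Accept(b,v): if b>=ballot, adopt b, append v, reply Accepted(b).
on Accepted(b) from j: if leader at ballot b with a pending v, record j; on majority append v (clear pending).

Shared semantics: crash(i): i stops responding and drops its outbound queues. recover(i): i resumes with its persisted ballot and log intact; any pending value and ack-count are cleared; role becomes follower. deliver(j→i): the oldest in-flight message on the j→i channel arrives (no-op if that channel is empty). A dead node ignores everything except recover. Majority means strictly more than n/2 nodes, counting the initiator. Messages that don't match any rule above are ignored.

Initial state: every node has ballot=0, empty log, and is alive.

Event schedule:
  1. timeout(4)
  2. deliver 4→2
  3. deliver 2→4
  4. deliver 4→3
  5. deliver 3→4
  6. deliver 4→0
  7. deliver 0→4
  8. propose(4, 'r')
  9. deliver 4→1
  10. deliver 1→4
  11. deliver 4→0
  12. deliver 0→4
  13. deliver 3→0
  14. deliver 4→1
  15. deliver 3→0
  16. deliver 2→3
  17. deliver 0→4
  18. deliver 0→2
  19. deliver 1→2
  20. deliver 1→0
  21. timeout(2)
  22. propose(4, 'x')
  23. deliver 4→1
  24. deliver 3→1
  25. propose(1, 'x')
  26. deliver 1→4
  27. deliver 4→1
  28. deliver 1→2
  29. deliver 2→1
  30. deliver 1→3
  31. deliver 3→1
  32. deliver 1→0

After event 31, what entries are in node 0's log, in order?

r

after 1 — timeout(4): n4:cand/b9/[-]
after 2 — deliver 4→2: n2:foll/b9/[-]
after 3 — deliver 2→4: ·
after 4 — deliver 4→3: n3:foll/b9/[-]
after 5 — deliver 3→4: n4:lead/b9/[-]
after 6 — deliver 4→0: n0:foll/b9/[-]
after 7 — deliver 0→4: ·
after 8 — propose(4,'r'): ·
after 9 — deliver 4→1: n1:foll/b9/[-]
after 10 — deliver 1→4: ·
after 11 — deliver 4→0: n0:foll/b9/[r]
after 12 — deliver 0→4: ·
after 13 — deliver 3→0: ·
after 14 — deliver 4→1: n1:foll/b9/[r]
after 15 — deliver 3→0: ·
after 16 — deliver 2→3: ·
after 17 — deliver 0→4: ·
after 18 — deliver 0→2: ·
after 19 — deliver 1→2: ·
after 20 — deliver 1→0: ·
after 21 — timeout(2): n2:cand/b12/[-]
after 22 — propose(4,'x'): ·
after 23 — deliver 4→1: n1:foll/b9/[r,x]
after 24 — deliver 3→1: ·
after 25 — propose(1,'x'): ·
after 26 — deliver 1→4: ·
after 27 — deliver 4→1: ·
after 28 — deliver 1→2: ·
after 29 — deliver 2→1: n1:foll/b12/[r,x]
after 30 — deliver 1→3: ·
after 31 — deliver 3→1: ·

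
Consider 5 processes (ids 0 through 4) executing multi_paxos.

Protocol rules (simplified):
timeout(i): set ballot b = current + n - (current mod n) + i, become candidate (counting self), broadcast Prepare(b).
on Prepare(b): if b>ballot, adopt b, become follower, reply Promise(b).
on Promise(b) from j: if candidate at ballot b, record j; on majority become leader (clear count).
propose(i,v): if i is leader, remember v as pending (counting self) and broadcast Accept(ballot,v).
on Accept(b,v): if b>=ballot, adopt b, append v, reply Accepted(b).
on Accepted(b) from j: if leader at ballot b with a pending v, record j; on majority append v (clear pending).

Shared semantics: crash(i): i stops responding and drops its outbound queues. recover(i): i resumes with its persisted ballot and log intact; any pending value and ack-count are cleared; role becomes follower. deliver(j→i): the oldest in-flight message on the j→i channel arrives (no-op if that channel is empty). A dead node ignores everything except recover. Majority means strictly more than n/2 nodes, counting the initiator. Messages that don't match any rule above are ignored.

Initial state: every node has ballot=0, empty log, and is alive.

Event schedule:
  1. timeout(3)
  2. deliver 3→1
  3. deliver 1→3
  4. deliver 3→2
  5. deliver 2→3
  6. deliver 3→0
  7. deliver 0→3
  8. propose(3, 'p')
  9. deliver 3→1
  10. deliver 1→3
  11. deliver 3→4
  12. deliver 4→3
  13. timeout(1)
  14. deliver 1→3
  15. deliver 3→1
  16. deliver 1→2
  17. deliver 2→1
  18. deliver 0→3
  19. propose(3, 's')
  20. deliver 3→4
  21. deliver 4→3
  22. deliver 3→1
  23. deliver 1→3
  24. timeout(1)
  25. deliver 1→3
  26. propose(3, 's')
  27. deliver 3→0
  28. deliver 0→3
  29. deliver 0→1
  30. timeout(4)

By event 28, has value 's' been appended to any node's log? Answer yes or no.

after 1 — timeout(3): n3:cand/b8/[-]
after 2 — deliver 3→1: n1:foll/b8/[-]
after 3 — deliver 1→3: ·
after 4 — deliver 3→2: n2:foll/b8/[-]
after 5 — deliver 2→3: n3:lead/b8/[-]
after 6 — deliver 3→0: n0:foll/b8/[-]
after 7 — deliver 0→3: ·
after 8 — propose(3,'p'): ·
after 9 — deliver 3→1: n1:foll/b8/[p]
after 10 — deliver 1→3: ·
after 11 — deliver 3→4: n4:foll/b8/[-]
after 12 — deliver 4→3: ·
after 13 — timeout(1): n1:cand/b11/[p]
after 14 — deliver 1→3: n3:foll/b11/[-]
after 15 — deliver 3→1: ·
after 16 — deliver 1→2: n2:foll/b11/[-]
after 17 — deliver 2→1: n1:lead/b11/[p]
after 18 — deliver 0→3: ·
after 19 — propose(3,'s'): ·
after 20 — deliver 3→4: n4:foll/b8/[p]
after 21 — deliver 4→3: ·
after 22 — deliver 3→1: ·
after 23 — deliver 1→3: ·
after 24 — timeout(1): n1:cand/b16/[p]
after 25 — deliver 1→3: n3:foll/b16/[-]
after 26 — propose(3,'s'): ·
after 27 — deliver 3→0: n0:foll/b8/[p]
after 28 — deliver 0→3: ·

no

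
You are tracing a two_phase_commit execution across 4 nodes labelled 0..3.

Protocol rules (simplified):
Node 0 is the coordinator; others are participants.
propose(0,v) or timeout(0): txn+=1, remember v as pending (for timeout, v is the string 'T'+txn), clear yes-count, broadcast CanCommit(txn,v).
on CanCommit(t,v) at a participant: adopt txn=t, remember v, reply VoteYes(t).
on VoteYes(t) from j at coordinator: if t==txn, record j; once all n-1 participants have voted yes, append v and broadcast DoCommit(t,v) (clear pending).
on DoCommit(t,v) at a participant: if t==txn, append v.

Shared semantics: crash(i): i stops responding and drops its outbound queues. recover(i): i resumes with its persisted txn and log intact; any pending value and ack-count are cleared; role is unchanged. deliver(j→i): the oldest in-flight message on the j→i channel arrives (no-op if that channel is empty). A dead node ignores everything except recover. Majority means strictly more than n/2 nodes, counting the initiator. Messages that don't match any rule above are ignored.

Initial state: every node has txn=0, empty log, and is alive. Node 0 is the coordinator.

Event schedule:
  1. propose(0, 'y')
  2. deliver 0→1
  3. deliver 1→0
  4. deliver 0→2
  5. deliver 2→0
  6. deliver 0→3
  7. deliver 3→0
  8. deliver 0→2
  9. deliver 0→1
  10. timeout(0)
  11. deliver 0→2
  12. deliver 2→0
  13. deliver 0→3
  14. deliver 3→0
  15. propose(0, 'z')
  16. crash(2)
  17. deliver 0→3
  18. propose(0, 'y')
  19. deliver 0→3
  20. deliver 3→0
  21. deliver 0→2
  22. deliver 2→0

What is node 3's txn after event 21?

3

after 1 — propose(0,'y'): n0:coor/t1/[-]
after 2 — deliver 0→1: n1:part/t1/[-]
after 3 — deliver 1→0: ·
after 4 — deliver 0→2: n2:part/t1/[-]
after 5 — deliver 2→0: ·
after 6 — deliver 0→3: n3:part/t1/[-]
after 7 — deliver 3→0: n0:coor/t1/[y]
after 8 — deliver 0→2: n2:part/t1/[y]
after 9 — deliver 0→1: n1:part/t1/[y]
after 10 — timeout(0): n0:coor/t2/[y]
after 11 — deliver 0→2: n2:part/t2/[y]
after 12 — deliver 2→0: ·
after 13 — deliver 0→3: n3:part/t1/[y]
after 14 — deliver 3→0: ·
after 15 — propose(0,'z'): n0:coor/t3/[y]
after 16 — crash(2): n2:✗part/t2/[y]
after 17 — deliver 0→3: n3:part/t2/[y]
after 18 — propose(0,'y'): n0:coor/t4/[y]
after 19 — deliver 0→3: n3:part/t3/[y]
after 20 — deliver 3→0: ·
after 21 — deliver 0→2: ·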